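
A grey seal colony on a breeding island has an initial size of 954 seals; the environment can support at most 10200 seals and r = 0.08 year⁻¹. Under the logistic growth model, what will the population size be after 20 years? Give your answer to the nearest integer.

3450 seals

A = (K − N₀)/N₀ = (10200 − 954)/954 = 9.6918.
N(t) = K/(1 + A·e^(−rt)) = 10200/(1 + 9.6918×e^(−0.08×20)).
e^(−1.6) = 0.2019; denominator = 1 + 9.6918×0.2019 = 2.9567.
N = 10200/2.9567 = 3449.74.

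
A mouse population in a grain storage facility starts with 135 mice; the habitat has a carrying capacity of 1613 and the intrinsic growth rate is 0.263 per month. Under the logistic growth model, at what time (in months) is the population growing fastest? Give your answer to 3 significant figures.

9.10 months

Logistic growth is fastest at N = K/2 = 806.5.
A = (K − N₀)/N₀ = 10.948. Set K/(1 + A·e^(−rt)) = K/2 → A·e^(−rt) = 1.
e^(−0.263t) = 1/10.948 = 0.0913396, so t = ln(10.948)/0.263 = 2.3932/0.263 = 9.0995.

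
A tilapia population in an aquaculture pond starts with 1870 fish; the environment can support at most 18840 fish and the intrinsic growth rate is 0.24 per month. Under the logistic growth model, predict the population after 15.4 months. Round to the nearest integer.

15376 fish

A = (K − N₀)/N₀ = (18840 − 1870)/1870 = 9.0749.
N(t) = K/(1 + A·e^(−rt)) = 18840/(1 + 9.0749×e^(−0.24×15.4)).
e^(−3.696) = 0.024823; denominator = 1 + 9.0749×0.024823 = 1.2253.
N = 18840/1.2253 = 15376.3.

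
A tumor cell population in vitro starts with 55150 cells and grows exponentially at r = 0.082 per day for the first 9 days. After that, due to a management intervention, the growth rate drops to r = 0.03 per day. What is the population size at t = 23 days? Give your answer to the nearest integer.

175573 cells

Phase 1: N(9) = 55150·e^(0.082×9) = 55150·e^0.738 = 115360.
Phase 2 runs for 23 − 9 = 14 days at r = 0.03.
N(23) = 115360·e^(0.03×14) = 115360·e^0.42 = 175573.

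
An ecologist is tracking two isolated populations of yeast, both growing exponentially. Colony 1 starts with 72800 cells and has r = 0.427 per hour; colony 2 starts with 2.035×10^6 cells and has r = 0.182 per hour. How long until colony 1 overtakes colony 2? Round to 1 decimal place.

Set 72800·e^(0.427t) = 2.035×10^6·e^(0.182t).
e^((0.427 − 0.182)t) = 2.035×10^6/72800 → e^(0.245·t) = 27.953.
0.245·t = ln(27.953) = 3.3305, so t = 3.3305/0.245 = 13.594.

13.6 hours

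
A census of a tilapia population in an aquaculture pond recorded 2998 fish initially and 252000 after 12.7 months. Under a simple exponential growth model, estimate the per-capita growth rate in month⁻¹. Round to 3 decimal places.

From N(t) = N₀·e^(rt): e^(r·12.7) = 252000/2998 = 84.056.
r·12.7 = ln(84.056) = 4.4315, so r = 4.4315/12.7 = 0.34894.

0.349 per month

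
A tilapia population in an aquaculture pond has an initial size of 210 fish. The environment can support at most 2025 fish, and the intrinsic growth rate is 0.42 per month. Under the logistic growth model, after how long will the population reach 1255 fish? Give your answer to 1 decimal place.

A = (K − N₀)/N₀ = (2025 − 210)/210 = 8.6429.
Solve 2025/(1 + 8.6429·e^(−0.42t)) = 1255: 1 + 8.6429·e^(−0.42t) = 1.6135, so e^(−0.42t) = 0.0709888.
−0.42·t = ln(0.0709888) = -2.6452, so t = 2.6452/0.42 = 6.2982.

6.3 months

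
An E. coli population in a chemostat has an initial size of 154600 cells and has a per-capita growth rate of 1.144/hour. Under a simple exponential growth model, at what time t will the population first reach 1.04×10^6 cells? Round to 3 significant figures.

1.67 hours

Set N₀·e^(rt) = 1.04×10^6: e^(1.144·t) = 1.04×10^6/154600 = 6.727.
1.144·t = ln(6.727) = 1.9061, so t = 1.9061/1.144 = 1.6662.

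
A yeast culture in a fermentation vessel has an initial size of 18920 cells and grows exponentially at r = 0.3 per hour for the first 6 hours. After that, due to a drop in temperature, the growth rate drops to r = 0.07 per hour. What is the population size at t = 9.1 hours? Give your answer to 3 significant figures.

142000 cells

Phase 1: N(6) = 18920·e^(0.3×6) = 18920·e^1.8 = 114459.
Phase 2 runs for 9.1 − 6 = 3.1 hours at r = 0.07.
N(9.1) = 114459·e^(0.07×3.1) = 114459·e^0.217 = 142198.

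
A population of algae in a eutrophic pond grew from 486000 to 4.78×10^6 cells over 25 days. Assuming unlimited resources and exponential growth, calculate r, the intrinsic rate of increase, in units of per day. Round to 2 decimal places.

0.09 per day

From N(t) = N₀·e^(rt): e^(r·25) = 4.78×10^6/486000 = 9.8354.
r·25 = ln(9.8354) = 2.286, so r = 2.286/25 = 0.091439.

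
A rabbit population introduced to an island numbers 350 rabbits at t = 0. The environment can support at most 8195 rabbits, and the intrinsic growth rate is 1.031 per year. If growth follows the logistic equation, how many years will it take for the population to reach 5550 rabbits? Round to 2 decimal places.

A = (K − N₀)/N₀ = (8195 − 350)/350 = 22.414.
Solve 8195/(1 + 22.414·e^(−1.031t)) = 5550: 1 + 22.414·e^(−1.031t) = 1.4766, so e^(−1.031t) = 0.0212622.
−1.031·t = ln(0.0212622) = -3.8508, so t = 3.8508/1.031 = 3.735.

3.74 years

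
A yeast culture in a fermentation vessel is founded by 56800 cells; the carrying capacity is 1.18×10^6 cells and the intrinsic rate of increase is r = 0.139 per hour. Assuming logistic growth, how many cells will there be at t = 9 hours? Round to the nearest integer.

A = (K − N₀)/N₀ = (1.18×10^6 − 56800)/56800 = 19.775.
N(t) = K/(1 + A·e^(−rt)) = 1.18×10^6/(1 + 19.775×e^(−0.139×9)).
e^(−1.251) = 0.28622; denominator = 1 + 19.775×0.28622 = 6.6599.
N = 1.18×10^6/6.6599 = 177181.

177181 cells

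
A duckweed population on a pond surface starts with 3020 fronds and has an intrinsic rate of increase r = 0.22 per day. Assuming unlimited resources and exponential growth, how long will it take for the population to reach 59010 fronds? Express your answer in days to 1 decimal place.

13.5 days

Set N₀·e^(rt) = 59010: e^(0.22·t) = 59010/3020 = 19.54.
0.22·t = ln(19.54) = 2.9725, so t = 2.9725/0.22 = 13.511.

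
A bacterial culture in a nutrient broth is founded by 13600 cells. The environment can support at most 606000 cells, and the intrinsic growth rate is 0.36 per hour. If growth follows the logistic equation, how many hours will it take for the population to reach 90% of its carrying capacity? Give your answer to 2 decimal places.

A = (K − N₀)/N₀ = (606000 − 13600)/13600 = 43.559.
Solve 606000/(1 + 43.559·e^(−0.36t)) = 545400: 1 + 43.559·e^(−0.36t) = 1.1111, so e^(−0.36t) = 0.00255083.
−0.36·t = ln(0.00255083) = -5.9713, so t = 5.9713/0.36 = 16.587.

16.59 hours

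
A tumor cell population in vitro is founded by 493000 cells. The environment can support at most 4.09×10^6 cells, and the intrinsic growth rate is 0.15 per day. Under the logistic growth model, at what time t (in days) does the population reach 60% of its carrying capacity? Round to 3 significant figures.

16.0 days

A = (K − N₀)/N₀ = (4.09×10^6 − 493000)/493000 = 7.2961.
Solve 4.09×10^6/(1 + 7.2961·e^(−0.15t)) = 2.454×10^6: 1 + 7.2961·e^(−0.15t) = 1.6667, so e^(−0.15t) = 0.0913724.
−0.15·t = ln(0.0913724) = -2.3928, so t = 2.3928/0.15 = 15.952.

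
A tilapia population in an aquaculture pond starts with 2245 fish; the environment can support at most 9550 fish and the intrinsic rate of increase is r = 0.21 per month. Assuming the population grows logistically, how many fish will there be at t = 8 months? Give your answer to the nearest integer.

A = (K − N₀)/N₀ = (9550 − 2245)/2245 = 3.2539.
N(t) = K/(1 + A·e^(−rt)) = 9550/(1 + 3.2539×e^(−0.21×8)).
e^(−1.68) = 0.18637; denominator = 1 + 3.2539×0.18637 = 1.6064.
N = 9550/1.6064 = 5944.82.

5945 fish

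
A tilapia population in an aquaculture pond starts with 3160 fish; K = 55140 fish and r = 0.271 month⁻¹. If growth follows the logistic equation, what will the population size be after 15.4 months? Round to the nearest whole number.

43995 fish

A = (K − N₀)/N₀ = (55140 − 3160)/3160 = 16.449.
N(t) = K/(1 + A·e^(−rt)) = 55140/(1 + 16.449×e^(−0.271×15.4)).
e^(−4.173) = 0.0154; denominator = 1 + 16.449×0.0154 = 1.2533.
N = 55140/1.2533 = 43995.2.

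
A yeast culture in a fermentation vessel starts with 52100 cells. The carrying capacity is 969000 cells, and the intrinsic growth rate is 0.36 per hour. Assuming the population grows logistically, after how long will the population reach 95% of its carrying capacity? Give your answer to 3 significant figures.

16.1 hours

A = (K − N₀)/N₀ = (969000 − 52100)/52100 = 17.599.
Solve 969000/(1 + 17.599·e^(−0.36t)) = 920550: 1 + 17.599·e^(−0.36t) = 1.0526, so e^(−0.36t) = 0.00299063.
−0.36·t = ln(0.00299063) = -5.8123, so t = 5.8123/0.36 = 16.145.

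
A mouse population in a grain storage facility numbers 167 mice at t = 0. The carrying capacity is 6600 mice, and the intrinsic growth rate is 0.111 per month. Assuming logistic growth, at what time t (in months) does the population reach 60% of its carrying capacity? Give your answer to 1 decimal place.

A = (K − N₀)/N₀ = (6600 − 167)/167 = 38.521.
Solve 6600/(1 + 38.521·e^(−0.111t)) = 3960: 1 + 38.521·e^(−0.111t) = 1.6667, so e^(−0.111t) = 0.0173066.
−0.111·t = ln(0.0173066) = -4.0567, so t = 4.0567/0.111 = 36.547.

36.5 months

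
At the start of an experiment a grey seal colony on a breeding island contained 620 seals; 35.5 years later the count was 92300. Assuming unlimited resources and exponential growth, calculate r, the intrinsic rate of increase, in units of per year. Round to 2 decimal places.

0.14 per year

From N(t) = N₀·e^(rt): e^(r·35.5) = 92300/620 = 148.87.
r·35.5 = ln(148.87) = 5.0031, so r = 5.0031/35.5 = 0.14093.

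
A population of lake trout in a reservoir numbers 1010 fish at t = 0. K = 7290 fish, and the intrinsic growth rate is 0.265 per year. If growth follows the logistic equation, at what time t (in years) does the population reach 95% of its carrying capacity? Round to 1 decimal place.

18.0 years

A = (K − N₀)/N₀ = (7290 − 1010)/1010 = 6.2178.
Solve 7290/(1 + 6.2178·e^(−0.265t)) = 6925.5: 1 + 6.2178·e^(−0.265t) = 1.0526, so e^(−0.265t) = 0.00846463.
−0.265·t = ln(0.00846463) = -4.7719, so t = 4.7719/0.265 = 18.007.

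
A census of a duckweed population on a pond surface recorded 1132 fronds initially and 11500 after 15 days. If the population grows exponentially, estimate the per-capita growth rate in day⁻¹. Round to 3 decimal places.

From N(t) = N₀·e^(rt): e^(r·15) = 11500/1132 = 10.159.
r·15 = ln(10.159) = 2.3184, so r = 2.3184/15 = 0.15456.

0.155 per day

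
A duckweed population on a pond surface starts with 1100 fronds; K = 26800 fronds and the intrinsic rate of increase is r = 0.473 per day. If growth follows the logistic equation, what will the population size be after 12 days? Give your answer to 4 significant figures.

A = (K − N₀)/N₀ = (26800 − 1100)/1100 = 23.364.
N(t) = K/(1 + A·e^(−rt)) = 26800/(1 + 23.364×e^(−0.473×12)).
e^(−5.676) = 0.0034272; denominator = 1 + 23.364×0.0034272 = 1.0801.
N = 26800/1.0801 = 24813.1.

24810 fronds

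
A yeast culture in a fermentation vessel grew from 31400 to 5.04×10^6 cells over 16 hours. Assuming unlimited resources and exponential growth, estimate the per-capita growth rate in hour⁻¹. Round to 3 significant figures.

0.317 per hour

From N(t) = N₀·e^(rt): e^(r·16) = 5.04×10^6/31400 = 160.51.
r·16 = ln(160.51) = 5.0784, so r = 5.0784/16 = 0.3174.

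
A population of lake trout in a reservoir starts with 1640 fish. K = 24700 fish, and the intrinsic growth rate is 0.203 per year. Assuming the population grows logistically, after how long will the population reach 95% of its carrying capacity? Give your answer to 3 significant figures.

A = (K − N₀)/N₀ = (24700 − 1640)/1640 = 14.061.
Solve 24700/(1 + 14.061·e^(−0.203t)) = 23465: 1 + 14.061·e^(−0.203t) = 1.0526, so e^(−0.203t) = 0.0037431.
−0.203·t = ln(0.0037431) = -5.5878, so t = 5.5878/0.203 = 27.526.

27.5 years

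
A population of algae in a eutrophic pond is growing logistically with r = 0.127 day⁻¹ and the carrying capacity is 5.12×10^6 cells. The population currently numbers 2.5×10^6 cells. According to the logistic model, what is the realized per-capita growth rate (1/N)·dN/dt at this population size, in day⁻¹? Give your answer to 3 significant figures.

0.0650 per day

(1/N)·dN/dt = r(1 − N/K) = 0.127 × (1 − 2.5×10^6/5.12×10^6).
= 0.127 × 0.51172 = 0.064988.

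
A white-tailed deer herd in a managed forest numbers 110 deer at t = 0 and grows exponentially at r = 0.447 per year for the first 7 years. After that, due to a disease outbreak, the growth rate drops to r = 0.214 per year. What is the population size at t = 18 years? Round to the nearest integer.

Phase 1: N(7) = 110·e^(0.447×7) = 110·e^3.129 = 2513.62.
Phase 2 runs for 18 − 7 = 11 years at r = 0.214.
N(18) = 2513.62·e^(0.214×11) = 2513.62·e^2.354 = 26462.4.

26462 deer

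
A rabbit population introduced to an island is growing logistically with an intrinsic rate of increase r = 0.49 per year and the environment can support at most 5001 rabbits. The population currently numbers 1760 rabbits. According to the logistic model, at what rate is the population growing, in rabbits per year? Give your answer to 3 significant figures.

559 rabbits per year

dN/dt = rN(1 − N/K) = 0.49 × 1760 × (1 − 1760/5001).
1 − 1760/5001 = 0.64807; dN/dt = 0.49 × 1760 × 0.64807 = 558.9.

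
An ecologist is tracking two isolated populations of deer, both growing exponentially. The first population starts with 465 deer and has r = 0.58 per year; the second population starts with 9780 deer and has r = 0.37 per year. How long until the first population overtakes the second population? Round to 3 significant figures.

14.5 years

Set 465·e^(0.58t) = 9780·e^(0.37t).
e^((0.58 − 0.37)t) = 9780/465 → e^(0.21·t) = 21.032.
0.21·t = ln(21.032) = 3.0461, so t = 3.0461/0.21 = 14.505.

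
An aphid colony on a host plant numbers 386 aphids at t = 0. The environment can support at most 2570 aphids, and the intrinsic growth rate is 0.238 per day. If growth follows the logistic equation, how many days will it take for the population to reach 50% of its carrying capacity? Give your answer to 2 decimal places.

A = (K − N₀)/N₀ = (2570 − 386)/386 = 5.658.
Solve 2570/(1 + 5.658·e^(−0.238t)) = 1285: 1 + 5.658·e^(−0.238t) = 2, so e^(−0.238t) = 0.17674.
−0.238·t = ln(0.17674) = -1.7331, so t = 1.7331/0.238 = 7.2818.

7.28 days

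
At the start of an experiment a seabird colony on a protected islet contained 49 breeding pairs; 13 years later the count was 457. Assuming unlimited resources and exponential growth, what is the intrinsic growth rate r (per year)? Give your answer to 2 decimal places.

From N(t) = N₀·e^(rt): e^(r·13) = 457/49 = 9.3265.
r·13 = ln(9.3265) = 2.2329, so r = 2.2329/13 = 0.17176.

0.17 per year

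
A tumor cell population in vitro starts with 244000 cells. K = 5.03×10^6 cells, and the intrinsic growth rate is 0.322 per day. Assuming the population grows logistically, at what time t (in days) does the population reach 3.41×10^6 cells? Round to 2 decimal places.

A = (K − N₀)/N₀ = (5.03×10^6 − 244000)/244000 = 19.615.
Solve 5.03×10^6/(1 + 19.615·e^(−0.322t)) = 3.41×10^6: 1 + 19.615·e^(−0.322t) = 1.4751, so e^(−0.322t) = 0.0242202.
−0.322·t = ln(0.0242202) = -3.7206, so t = 3.7206/0.322 = 11.555.

11.55 days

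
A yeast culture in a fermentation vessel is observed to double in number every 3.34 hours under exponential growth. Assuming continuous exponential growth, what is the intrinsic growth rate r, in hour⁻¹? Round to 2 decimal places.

0.21 per hour

r = ln(2)/t_d = 0.6931/3.34 = 0.20753.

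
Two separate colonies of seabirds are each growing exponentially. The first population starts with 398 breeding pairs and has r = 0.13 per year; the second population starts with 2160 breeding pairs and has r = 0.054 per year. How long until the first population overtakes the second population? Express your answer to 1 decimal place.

Set 398·e^(0.13t) = 2160·e^(0.054t).
e^((0.13 − 0.054)t) = 2160/398 → e^(0.076·t) = 5.4271.
0.076·t = ln(5.4271) = 1.6914, so t = 1.6914/0.076 = 22.255.

22.3 years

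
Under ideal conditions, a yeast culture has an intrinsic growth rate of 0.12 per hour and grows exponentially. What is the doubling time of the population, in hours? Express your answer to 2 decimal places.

5.78 hours

Doubling time t_d = ln(2)/r = 0.6931/0.12 = 5.7762.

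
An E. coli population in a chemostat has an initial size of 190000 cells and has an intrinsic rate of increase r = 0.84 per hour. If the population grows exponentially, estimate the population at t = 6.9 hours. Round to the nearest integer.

N(t) = N₀·e^(rt) = 190000 × e^(0.84×6.9) = 190000 × e^5.796.
e^5.796 ≈ 328.98, so N ≈ 190000 × 328.98 = 6.250639×10^7.

62506390 cells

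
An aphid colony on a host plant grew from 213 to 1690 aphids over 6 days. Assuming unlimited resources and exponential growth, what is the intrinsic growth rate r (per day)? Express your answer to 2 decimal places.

0.35 per day

From N(t) = N₀·e^(rt): e^(r·6) = 1690/213 = 7.9343.
r·6 = ln(7.9343) = 2.0712, so r = 2.0712/6 = 0.3452.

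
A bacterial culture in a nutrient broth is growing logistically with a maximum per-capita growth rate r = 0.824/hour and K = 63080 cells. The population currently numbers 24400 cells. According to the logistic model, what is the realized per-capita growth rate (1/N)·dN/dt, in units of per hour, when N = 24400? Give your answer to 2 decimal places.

0.51 per hour

(1/N)·dN/dt = r(1 − N/K) = 0.824 × (1 − 24400/63080).
= 0.824 × 0.61319 = 0.50527.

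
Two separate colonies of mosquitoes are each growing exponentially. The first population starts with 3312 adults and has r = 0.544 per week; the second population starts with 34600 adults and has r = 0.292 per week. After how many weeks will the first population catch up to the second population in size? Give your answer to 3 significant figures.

9.31 weeks

Set 3312·e^(0.544t) = 34600·e^(0.292t).
e^((0.544 − 0.292)t) = 34600/3312 → e^(0.252·t) = 10.447.
0.252·t = ln(10.447) = 2.3463, so t = 2.3463/0.252 = 9.3107.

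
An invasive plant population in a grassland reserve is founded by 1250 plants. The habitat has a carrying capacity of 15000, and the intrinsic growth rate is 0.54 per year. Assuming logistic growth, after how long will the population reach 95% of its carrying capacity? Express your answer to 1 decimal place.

A = (K − N₀)/N₀ = (15000 − 1250)/1250 = 11.
Solve 15000/(1 + 11·e^(−0.54t)) = 14250: 1 + 11·e^(−0.54t) = 1.0526, so e^(−0.54t) = 0.00478469.
−0.54·t = ln(0.00478469) = -5.3423, so t = 5.3423/0.54 = 9.8932.

9.9 years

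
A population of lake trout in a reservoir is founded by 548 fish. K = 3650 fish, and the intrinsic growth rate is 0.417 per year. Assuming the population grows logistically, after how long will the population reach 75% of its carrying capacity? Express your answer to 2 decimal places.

A = (K − N₀)/N₀ = (3650 − 548)/548 = 5.6606.
Solve 3650/(1 + 5.6606·e^(−0.417t)) = 2737.5: 1 + 5.6606·e^(−0.417t) = 1.3333, so e^(−0.417t) = 0.0588867.
−0.417·t = ln(0.0588867) = -2.8321, so t = 2.8321/0.417 = 6.7917.

6.79 years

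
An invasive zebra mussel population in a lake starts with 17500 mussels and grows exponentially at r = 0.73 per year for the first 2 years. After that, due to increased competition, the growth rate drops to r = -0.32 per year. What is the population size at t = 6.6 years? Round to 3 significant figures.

17300 mussels

Phase 1: N(2) = 17500·e^(0.73×2) = 17500·e^1.46 = 75354.3.
Phase 2 runs for 6.6 − 2 = 4.6 years at r = -0.32.
N(6.6) = 75354.3·e^(-0.32×4.6) = 75354.3·e^-1.472 = 17291.3.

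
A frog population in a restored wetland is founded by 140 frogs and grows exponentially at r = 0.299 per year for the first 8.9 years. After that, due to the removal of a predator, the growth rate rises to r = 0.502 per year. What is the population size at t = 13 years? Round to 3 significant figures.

15700 frogs

Phase 1: N(8.9) = 140·e^(0.299×8.9) = 140·e^2.661 = 2003.68.
Phase 2 runs for 13 − 8.9 = 4.1 years at r = 0.502.
N(13) = 2003.68·e^(0.502×4.1) = 2003.68·e^2.058 = 15692.6.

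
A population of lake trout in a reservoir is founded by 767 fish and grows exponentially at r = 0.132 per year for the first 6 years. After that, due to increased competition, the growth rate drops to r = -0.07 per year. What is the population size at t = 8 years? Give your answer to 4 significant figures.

1472 fish

Phase 1: N(6) = 767·e^(0.132×6) = 767·e^0.792 = 1693.39.
Phase 2 runs for 8 − 6 = 2 years at r = -0.07.
N(8) = 1693.39·e^(-0.07×2) = 1693.39·e^-0.14 = 1472.16.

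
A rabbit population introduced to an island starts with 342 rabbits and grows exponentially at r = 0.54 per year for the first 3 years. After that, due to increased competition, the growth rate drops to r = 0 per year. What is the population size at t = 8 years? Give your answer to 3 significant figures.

1730 rabbits

Phase 1: N(3) = 342·e^(0.54×3) = 342·e^1.62 = 1728.16.
Phase 2 runs for 8 − 3 = 5 years at r = 0.
N(8) = 1728.16·e^(0×5) = 1728.16·e^0 = 1728.16.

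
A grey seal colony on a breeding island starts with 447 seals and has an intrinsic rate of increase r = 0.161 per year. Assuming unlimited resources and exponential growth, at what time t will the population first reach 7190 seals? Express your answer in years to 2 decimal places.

Set N₀·e^(rt) = 7190: e^(0.161·t) = 7190/447 = 16.085.
0.161·t = ln(16.085) = 2.7779, so t = 2.7779/0.161 = 17.254.

17.25 years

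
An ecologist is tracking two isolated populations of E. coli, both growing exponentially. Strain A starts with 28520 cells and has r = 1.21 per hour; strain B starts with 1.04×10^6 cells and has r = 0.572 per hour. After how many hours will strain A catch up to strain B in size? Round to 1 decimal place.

5.6 hours

Set 28520·e^(1.21t) = 1.04×10^6·e^(0.572t).
e^((1.21 − 0.572)t) = 1.04×10^6/28520 → e^(0.638·t) = 36.466.
0.638·t = ln(36.466) = 3.5964, so t = 3.5964/0.638 = 5.6369.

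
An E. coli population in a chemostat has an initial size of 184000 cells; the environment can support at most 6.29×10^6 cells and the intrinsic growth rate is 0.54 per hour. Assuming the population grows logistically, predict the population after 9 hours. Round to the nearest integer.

A = (K − N₀)/N₀ = (6.29×10^6 − 184000)/184000 = 33.185.
N(t) = K/(1 + A·e^(−rt)) = 6.29×10^6/(1 + 33.185×e^(−0.54×9)).
e^(−4.86) = 0.0077505; denominator = 1 + 33.185×0.0077505 = 1.2572.
N = 6.29×10^6/1.2572 = 5.003189×10^6.

5003189 cells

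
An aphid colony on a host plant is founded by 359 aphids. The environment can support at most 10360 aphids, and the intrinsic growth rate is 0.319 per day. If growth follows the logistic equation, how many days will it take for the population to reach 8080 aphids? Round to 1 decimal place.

A = (K − N₀)/N₀ = (10360 − 359)/359 = 27.858.
Solve 10360/(1 + 27.858·e^(−0.319t)) = 8080: 1 + 27.858·e^(−0.319t) = 1.2822, so e^(−0.319t) = 0.0101292.
−0.319·t = ln(0.0101292) = -4.5923, so t = 4.5923/0.319 = 14.396.

14.4 days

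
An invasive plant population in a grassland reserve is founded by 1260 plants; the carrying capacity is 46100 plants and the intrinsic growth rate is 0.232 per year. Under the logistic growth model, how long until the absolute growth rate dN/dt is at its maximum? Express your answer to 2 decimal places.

Logistic growth is fastest at N = K/2 = 23050.
A = (K − N₀)/N₀ = 35.587. Set K/(1 + A·e^(−rt)) = K/2 → A·e^(−rt) = 1.
e^(−0.232t) = 1/35.587 = 0.0280999, so t = ln(35.587)/0.232 = 3.572/0.232 = 15.397.

15.40 years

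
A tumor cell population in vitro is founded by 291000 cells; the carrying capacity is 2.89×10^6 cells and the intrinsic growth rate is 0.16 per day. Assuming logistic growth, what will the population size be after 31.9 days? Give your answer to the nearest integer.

2741326 cells

A = (K − N₀)/N₀ = (2.89×10^6 − 291000)/291000 = 8.9313.
N(t) = K/(1 + A·e^(−rt)) = 2.89×10^6/(1 + 8.9313×e^(−0.16×31.9)).
e^(−5.104) = 0.0060724; denominator = 1 + 8.9313×0.0060724 = 1.0542.
N = 2.89×10^6/1.0542 = 2.741326×10^6.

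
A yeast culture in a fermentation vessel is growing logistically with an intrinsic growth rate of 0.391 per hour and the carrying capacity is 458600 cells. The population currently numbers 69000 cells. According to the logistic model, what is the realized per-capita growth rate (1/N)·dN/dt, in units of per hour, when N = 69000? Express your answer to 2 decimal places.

0.33 per hour

(1/N)·dN/dt = r(1 − N/K) = 0.391 × (1 − 69000/458600).
= 0.391 × 0.84954 = 0.33217.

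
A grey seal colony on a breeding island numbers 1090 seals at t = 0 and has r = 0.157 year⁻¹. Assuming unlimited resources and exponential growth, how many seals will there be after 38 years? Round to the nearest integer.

425038 seals

N(t) = N₀·e^(rt) = 1090 × e^(0.157×38) = 1090 × e^5.966.
e^5.966 ≈ 389.94, so N ≈ 1090 × 389.94 = 425038.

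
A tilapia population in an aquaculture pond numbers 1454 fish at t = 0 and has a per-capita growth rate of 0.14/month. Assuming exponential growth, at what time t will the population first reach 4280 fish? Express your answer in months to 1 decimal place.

Set N₀·e^(rt) = 4280: e^(0.14·t) = 4280/1454 = 2.9436.
0.14·t = ln(2.9436) = 1.0796, so t = 1.0796/0.14 = 7.7117.

7.7 months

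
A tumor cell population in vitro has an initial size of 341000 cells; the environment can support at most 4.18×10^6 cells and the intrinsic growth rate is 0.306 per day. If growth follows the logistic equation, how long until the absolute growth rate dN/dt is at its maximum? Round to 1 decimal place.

Logistic growth is fastest at N = K/2 = 2.09×10^6.
A = (K − N₀)/N₀ = 11.258. Set K/(1 + A·e^(−rt)) = K/2 → A·e^(−rt) = 1.
e^(−0.306t) = 1/11.258 = 0.0888252, so t = ln(11.258)/0.306 = 2.4211/0.306 = 7.912.

7.9 days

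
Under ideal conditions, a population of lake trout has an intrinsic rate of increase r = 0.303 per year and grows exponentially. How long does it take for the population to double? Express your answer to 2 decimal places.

2.29 years

Doubling time t_d = ln(2)/r = 0.6931/0.303 = 2.2876.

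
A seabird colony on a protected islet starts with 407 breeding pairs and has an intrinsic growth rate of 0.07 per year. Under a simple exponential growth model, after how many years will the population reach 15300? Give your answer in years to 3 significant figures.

51.8 years

Set N₀·e^(rt) = 15300: e^(0.07·t) = 15300/407 = 37.592.
0.07·t = ln(37.592) = 3.6268, so t = 3.6268/0.07 = 51.811.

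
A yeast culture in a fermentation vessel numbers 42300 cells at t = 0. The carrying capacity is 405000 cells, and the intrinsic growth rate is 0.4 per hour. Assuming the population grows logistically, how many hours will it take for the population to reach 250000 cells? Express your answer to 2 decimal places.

A = (K − N₀)/N₀ = (405000 − 42300)/42300 = 8.5745.
Solve 405000/(1 + 8.5745·e^(−0.4t)) = 250000: 1 + 8.5745·e^(−0.4t) = 1.62, so e^(−0.4t) = 0.0723077.
−0.4·t = ln(0.0723077) = -2.6268, so t = 2.6268/0.4 = 6.5671.

6.57 hours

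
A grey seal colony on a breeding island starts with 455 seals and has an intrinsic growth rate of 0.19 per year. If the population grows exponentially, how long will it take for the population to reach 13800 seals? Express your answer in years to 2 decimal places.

17.96 years

Set N₀·e^(rt) = 13800: e^(0.19·t) = 13800/455 = 30.33.
0.19·t = ln(30.33) = 3.4121, so t = 3.4121/0.19 = 17.959.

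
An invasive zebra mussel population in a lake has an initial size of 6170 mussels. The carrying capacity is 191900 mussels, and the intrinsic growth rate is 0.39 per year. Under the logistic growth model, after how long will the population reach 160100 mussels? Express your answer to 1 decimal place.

12.9 years

A = (K − N₀)/N₀ = (191900 − 6170)/6170 = 30.102.
Solve 191900/(1 + 30.102·e^(−0.39t)) = 160100: 1 + 30.102·e^(−0.39t) = 1.1986, so e^(−0.39t) = 0.0065984.
−0.39·t = ln(0.0065984) = -5.0209, so t = 5.0209/0.39 = 12.874.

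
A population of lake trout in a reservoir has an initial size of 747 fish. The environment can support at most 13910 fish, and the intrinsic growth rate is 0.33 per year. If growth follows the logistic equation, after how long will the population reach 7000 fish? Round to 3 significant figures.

8.73 years

A = (K − N₀)/N₀ = (13910 − 747)/747 = 17.621.
Solve 13910/(1 + 17.621·e^(−0.33t)) = 7000: 1 + 17.621·e^(−0.33t) = 1.9871, so e^(−0.33t) = 0.0560203.
−0.33·t = ln(0.0560203) = -2.882, so t = 2.882/0.33 = 8.7335.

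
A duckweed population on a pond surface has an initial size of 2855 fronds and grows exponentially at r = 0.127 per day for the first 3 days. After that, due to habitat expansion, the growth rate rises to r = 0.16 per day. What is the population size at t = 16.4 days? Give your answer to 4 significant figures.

35660 fronds

Phase 1: N(3) = 2855·e^(0.127×3) = 2855·e^0.381 = 4179.
Phase 2 runs for 16.4 − 3 = 13.4 days at r = 0.16.
N(16.4) = 4179·e^(0.16×13.4) = 4179·e^2.144 = 35661.5.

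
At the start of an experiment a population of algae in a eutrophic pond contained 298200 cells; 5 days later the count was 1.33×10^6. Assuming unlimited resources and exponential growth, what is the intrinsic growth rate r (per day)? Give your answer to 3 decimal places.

0.299 per day

From N(t) = N₀·e^(rt): e^(r·5) = 1.33×10^6/298200 = 4.4601.
r·5 = ln(4.4601) = 1.4952, so r = 1.4952/5 = 0.29903.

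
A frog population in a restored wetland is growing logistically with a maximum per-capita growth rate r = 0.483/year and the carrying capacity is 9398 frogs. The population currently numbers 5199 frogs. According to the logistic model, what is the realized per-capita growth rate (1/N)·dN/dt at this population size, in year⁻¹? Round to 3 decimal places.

0.216 per year

(1/N)·dN/dt = r(1 − N/K) = 0.483 × (1 − 5199/9398).
= 0.483 × 0.4468 = 0.2158.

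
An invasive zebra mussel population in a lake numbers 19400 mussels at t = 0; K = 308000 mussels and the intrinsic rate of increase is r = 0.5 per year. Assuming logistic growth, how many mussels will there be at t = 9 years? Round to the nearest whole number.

A = (K − N₀)/N₀ = (308000 − 19400)/19400 = 14.876.
N(t) = K/(1 + A·e^(−rt)) = 308000/(1 + 14.876×e^(−0.5×9)).
e^(−4.5) = 0.011109; denominator = 1 + 14.876×0.011109 = 1.1653.
N = 308000/1.1653 = 264319.

264319 mussels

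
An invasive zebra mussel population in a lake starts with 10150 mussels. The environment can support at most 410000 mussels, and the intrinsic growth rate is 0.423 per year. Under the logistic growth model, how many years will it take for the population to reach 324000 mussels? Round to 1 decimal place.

A = (K − N₀)/N₀ = (410000 − 10150)/10150 = 39.394.
Solve 410000/(1 + 39.394·e^(−0.423t)) = 324000: 1 + 39.394·e^(−0.423t) = 1.2654, so e^(−0.423t) = 0.00673787.
−0.423·t = ln(0.00673787) = -5, so t = 5/0.423 = 11.82.

11.8 years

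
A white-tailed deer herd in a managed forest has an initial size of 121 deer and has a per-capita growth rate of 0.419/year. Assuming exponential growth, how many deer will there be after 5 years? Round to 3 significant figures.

983 deer

N(t) = N₀·e^(rt) = 121 × e^(0.419×5) = 121 × e^2.095.
e^2.095 ≈ 8.1254, so N ≈ 121 × 8.1254 = 983.178.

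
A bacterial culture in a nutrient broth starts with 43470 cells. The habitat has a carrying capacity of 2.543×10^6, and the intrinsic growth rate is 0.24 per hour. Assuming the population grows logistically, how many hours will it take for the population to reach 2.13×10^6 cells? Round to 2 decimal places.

A = (K − N₀)/N₀ = (2.543×10^6 − 43470)/43470 = 57.5.
Solve 2.543×10^6/(1 + 57.5·e^(−0.24t)) = 2.13×10^6: 1 + 57.5·e^(−0.24t) = 1.1939, so e^(−0.24t) = 0.00337211.
−0.24·t = ln(0.00337211) = -5.6922, so t = 5.6922/0.24 = 23.718.

23.72 hours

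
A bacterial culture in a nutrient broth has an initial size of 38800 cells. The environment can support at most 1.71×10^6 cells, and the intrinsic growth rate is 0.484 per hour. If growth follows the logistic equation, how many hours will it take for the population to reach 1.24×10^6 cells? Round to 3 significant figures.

A = (K − N₀)/N₀ = (1.71×10^6 − 38800)/38800 = 43.072.
Solve 1.71×10^6/(1 + 43.072·e^(−0.484t)) = 1.24×10^6: 1 + 43.072·e^(−0.484t) = 1.379, so e^(−0.484t) = 0.00879994.
−0.484·t = ln(0.00879994) = -4.733, so t = 4.733/0.484 = 9.7789.

9.78 hours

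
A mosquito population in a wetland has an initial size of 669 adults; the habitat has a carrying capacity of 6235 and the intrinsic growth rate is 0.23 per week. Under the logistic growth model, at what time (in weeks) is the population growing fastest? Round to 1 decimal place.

9.2 weeks

Logistic growth is fastest at N = K/2 = 3117.5.
A = (K − N₀)/N₀ = 8.3199. Set K/(1 + A·e^(−rt)) = K/2 → A·e^(−rt) = 1.
e^(−0.23t) = 1/8.3199 = 0.120194, so t = ln(8.3199)/0.23 = 2.1186/0.23 = 9.2115.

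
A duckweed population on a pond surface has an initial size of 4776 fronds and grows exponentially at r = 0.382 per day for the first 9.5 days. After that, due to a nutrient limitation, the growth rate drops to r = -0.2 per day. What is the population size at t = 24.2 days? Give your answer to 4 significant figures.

Phase 1: N(9.5) = 4776·e^(0.382×9.5) = 4776·e^3.629 = 179936.
Phase 2 runs for 24.2 − 9.5 = 14.7 days at r = -0.2.
N(24.2) = 179936·e^(-0.2×14.7) = 179936·e^-2.94 = 9512.47.

9512 fronds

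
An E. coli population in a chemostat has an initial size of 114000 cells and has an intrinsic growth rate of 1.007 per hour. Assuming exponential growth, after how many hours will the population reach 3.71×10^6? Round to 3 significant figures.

Set N₀·e^(rt) = 3.71×10^6: e^(1.007·t) = 3.71×10^6/114000 = 32.544.
1.007·t = ln(32.544) = 3.4826, so t = 3.4826/1.007 = 3.4584.

3.46 hours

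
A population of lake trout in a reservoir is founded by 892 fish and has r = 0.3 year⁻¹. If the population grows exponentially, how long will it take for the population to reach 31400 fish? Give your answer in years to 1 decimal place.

Set N₀·e^(rt) = 31400: e^(0.3·t) = 31400/892 = 35.202.
0.3·t = ln(35.202) = 3.5611, so t = 3.5611/0.3 = 11.87.

11.9 years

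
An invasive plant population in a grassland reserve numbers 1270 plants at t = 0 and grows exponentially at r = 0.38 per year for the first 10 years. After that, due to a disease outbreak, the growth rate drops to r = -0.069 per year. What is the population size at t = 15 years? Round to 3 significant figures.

Phase 1: N(10) = 1270·e^(0.38×10) = 1270·e^3.8 = 56770.5.
Phase 2 runs for 15 − 10 = 5 years at r = -0.069.
N(15) = 56770.5·e^(-0.069×5) = 56770.5·e^-0.345 = 40206.

40200 plants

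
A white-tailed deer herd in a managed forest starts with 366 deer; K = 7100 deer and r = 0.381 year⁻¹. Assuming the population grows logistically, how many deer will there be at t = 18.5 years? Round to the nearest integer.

A = (K − N₀)/N₀ = (7100 − 366)/366 = 18.399.
N(t) = K/(1 + A·e^(−rt)) = 7100/(1 + 18.399×e^(−0.381×18.5)).
e^(−7.048) = 0.00086871; denominator = 1 + 18.399×0.00086871 = 1.016.
N = 7100/1.016 = 6988.3.

6988 deer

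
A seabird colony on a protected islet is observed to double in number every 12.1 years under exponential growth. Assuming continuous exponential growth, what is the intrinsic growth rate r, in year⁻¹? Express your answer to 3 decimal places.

r = ln(2)/t_d = 0.6931/12.1 = 0.057285.

0.057 per year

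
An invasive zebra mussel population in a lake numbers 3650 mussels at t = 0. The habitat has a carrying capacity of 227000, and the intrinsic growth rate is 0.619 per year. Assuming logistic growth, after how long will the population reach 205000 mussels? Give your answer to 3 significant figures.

A = (K − N₀)/N₀ = (227000 − 3650)/3650 = 61.192.
Solve 227000/(1 + 61.192·e^(−0.619t)) = 205000: 1 + 61.192·e^(−0.619t) = 1.1073, so e^(−0.619t) = 0.00175378.
−0.619·t = ln(0.00175378) = -6.346, so t = 6.346/0.619 = 10.252.

10.3 years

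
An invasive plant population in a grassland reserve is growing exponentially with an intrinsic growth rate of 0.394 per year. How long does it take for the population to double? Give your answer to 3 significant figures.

Doubling time t_d = ln(2)/r = 0.6931/0.394 = 1.7593.

1.76 years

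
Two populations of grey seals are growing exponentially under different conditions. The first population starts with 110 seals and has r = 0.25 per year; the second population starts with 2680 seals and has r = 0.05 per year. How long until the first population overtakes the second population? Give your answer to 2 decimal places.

Set 110·e^(0.25t) = 2680·e^(0.05t).
e^((0.25 − 0.05)t) = 2680/110 → e^(0.2·t) = 24.364.
0.2·t = ln(24.364) = 3.1931, so t = 3.1931/0.2 = 15.965.

15.97 years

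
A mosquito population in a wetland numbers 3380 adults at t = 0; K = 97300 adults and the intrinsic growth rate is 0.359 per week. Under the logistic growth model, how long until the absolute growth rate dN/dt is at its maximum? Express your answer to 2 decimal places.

Logistic growth is fastest at N = K/2 = 48650.
A = (K − N₀)/N₀ = 27.787. Set K/(1 + A·e^(−rt)) = K/2 → A·e^(−rt) = 1.
e^(−0.359t) = 1/27.787 = 0.0359881, so t = ln(27.787)/0.359 = 3.3246/0.359 = 9.2606.

9.26 weeks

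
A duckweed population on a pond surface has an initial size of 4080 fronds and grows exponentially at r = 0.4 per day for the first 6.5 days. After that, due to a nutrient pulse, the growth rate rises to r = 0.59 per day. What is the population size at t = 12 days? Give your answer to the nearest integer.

1409650 fronds

Phase 1: N(6.5) = 4080·e^(0.4×6.5) = 4080·e^2.6 = 54932.1.
Phase 2 runs for 12 − 6.5 = 5.5 days at r = 0.59.
N(12) = 54932.1·e^(0.59×5.5) = 54932.1·e^3.245 = 1.40965×10^6.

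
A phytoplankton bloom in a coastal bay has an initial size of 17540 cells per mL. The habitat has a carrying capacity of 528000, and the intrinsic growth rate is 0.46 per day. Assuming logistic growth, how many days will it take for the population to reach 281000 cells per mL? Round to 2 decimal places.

A = (K − N₀)/N₀ = (528000 − 17540)/17540 = 29.103.
Solve 528000/(1 + 29.103·e^(−0.46t)) = 281000: 1 + 29.103·e^(−0.46t) = 1.879, so e^(−0.46t) = 0.0302036.
−0.46·t = ln(0.0302036) = -3.4998, so t = 3.4998/0.46 = 7.6082.

7.61 days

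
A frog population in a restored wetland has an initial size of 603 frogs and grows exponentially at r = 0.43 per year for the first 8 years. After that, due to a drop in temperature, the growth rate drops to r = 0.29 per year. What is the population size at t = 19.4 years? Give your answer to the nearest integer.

Phase 1: N(8) = 603·e^(0.43×8) = 603·e^3.44 = 18805.7.
Phase 2 runs for 19.4 − 8 = 11.4 years at r = 0.29.
N(19.4) = 18805.7·e^(0.29×11.4) = 18805.7·e^3.306 = 512942.

512942 frogs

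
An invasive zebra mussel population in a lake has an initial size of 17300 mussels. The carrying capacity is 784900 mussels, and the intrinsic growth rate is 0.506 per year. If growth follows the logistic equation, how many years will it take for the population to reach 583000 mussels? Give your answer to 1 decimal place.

9.6 years

A = (K − N₀)/N₀ = (784900 − 17300)/17300 = 44.37.
Solve 784900/(1 + 44.37·e^(−0.506t)) = 583000: 1 + 44.37·e^(−0.506t) = 1.3463, so e^(−0.506t) = 0.00780511.
−0.506·t = ln(0.00780511) = -4.853, so t = 4.853/0.506 = 9.5909.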